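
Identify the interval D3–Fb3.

diminished third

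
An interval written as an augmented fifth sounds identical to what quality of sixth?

An augmented fifth spans 8 semitones.
A sixth spanning 8 semitones is minor (the major sixth is 9).

minor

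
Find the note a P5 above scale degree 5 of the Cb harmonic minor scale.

Db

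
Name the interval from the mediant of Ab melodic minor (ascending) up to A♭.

The mediant of Ab melodic minor (ascending) is Cb.
Cb up to Ab: letters C→A make it a sixth; 9 semitones makes it major.

major sixth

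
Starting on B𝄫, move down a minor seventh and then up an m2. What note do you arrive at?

A minor seventh down from Bbb is Cb (letter C, 10 semitones down).
A minor second up from Cb is Dbb (letter D, 1 semitone up).

Dbb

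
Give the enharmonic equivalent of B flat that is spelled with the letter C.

Plain C sits 2 semitones above Bb, so on the letter C the same pitch needs a double flat: Cbb.

Cbb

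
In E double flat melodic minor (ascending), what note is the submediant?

The Ebb melodic minor (ascending) scale runs Ebb Fb Gbb Abb Bbb Cb Db.
Degree 6 is Cb.

Cb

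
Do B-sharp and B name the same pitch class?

B# is pitch class 0; B is pitch class 11.
The pitch classes differ (0 vs. 11), so they are not enharmonic equivalents.

No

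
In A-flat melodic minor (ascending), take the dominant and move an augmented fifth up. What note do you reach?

The dominant of Ab melodic minor (ascending) is Eb.
An augmented fifth (8 semitones) above Eb lands on the letter B, giving B.

B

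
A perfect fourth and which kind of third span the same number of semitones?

A perfect fourth spans 5 semitones.
A third spanning 5 semitones is augmented (the major third is 4).

augmented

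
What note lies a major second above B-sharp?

B up a major second is C#, so the target letter is C.
From B#, a major second is 2 semitones up: C##.

C##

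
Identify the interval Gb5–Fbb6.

diminished seventh

Counting letters G–A–B–C–D–E–F gives a seventh.
Gb→Fbb = 9 semitones, 2 narrower than the major seventh (11), so diminished.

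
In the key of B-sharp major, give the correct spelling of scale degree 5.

F##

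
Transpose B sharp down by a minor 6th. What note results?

B down a major sixth is D, so the target letter is D.
From B#, a minor sixth is 8 semitones down: D##.

D##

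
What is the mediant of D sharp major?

Degree 3 takes the letter 2 steps above D, which is F.
In major, degree 3 sits 4 semitones above the tonic. D# + 4 semitones is pitch class 7, spelled on F as F##.

F##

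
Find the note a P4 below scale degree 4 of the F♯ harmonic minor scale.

F#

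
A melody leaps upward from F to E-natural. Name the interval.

major seventh

The letter names run F→E, a span of 6 letter steps, so the interval is some kind of seventh.
F to E is 11 semitones. A major seventh is 11, so 11 makes it major.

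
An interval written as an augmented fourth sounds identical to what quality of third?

An augmented fourth spans 6 semitones.
A third spanning 6 semitones is doubly augmented (the major third is 4).

doubly augmented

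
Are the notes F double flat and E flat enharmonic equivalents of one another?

Fbb is pitch class 3; Eb is pitch class 3.
All spellings map to pitch class 3, so they are enharmonically equivalent.

Yes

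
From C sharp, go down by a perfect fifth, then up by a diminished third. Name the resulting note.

A perfect fifth down from C# is F# (letter F, 7 semitones down).
A diminished third up from F# is Ab (letter A, 2 semitones up).

Ab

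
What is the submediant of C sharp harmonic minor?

Degree 6 takes the letter 5 steps above C, which is A.
In harmonic minor, degree 6 sits 8 semitones above the tonic. C# + 8 semitones is pitch class 9, spelled on A as A.

A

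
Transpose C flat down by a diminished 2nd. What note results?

B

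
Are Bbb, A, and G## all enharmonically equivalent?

Yes

Bbb = pitch class 9 and A = pitch class 9 and G## = pitch class 9 — the same pitch class, so they are enharmonic equivalents.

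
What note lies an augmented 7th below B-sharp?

A seventh below B lands on the letter C.
An augmented seventh spans 12 semitones, so B# moves to pitch class 0. On the letter C that is C.

C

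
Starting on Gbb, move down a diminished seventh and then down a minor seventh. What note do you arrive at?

Bb

A diminished seventh down from Gbb is Ab (letter A, 9 semitones down).
A minor seventh down from Ab is Bb (letter B, 10 semitones down).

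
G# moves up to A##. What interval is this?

augmented second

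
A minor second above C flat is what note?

Dbb

C up a major second is D, so the target letter is D.
From Cb, a minor second is 1 semitone up: Dbb.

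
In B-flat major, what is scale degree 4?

Eb

Degree 4 takes the letter 3 steps above B, which is E.
In major, degree 4 sits 5 semitones above the tonic. Bb + 5 semitones is pitch class 3, spelled on E as Eb.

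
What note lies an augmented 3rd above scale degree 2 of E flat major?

A#

Scale degree 2 of Eb major is F.
An augmented third (5 semitones) above F lands on the letter A, giving A#.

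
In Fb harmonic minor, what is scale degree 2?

Gb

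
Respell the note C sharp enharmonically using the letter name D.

Plain D sits 1 semitone above C#, so on the letter D the same pitch needs a flat: Db.

Db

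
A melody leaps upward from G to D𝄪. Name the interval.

The letter names run G→D, a span of 4 letter steps, so the interval is some kind of fifth.
G to D## is 9 semitones. A perfect fifth is 7, so 9 makes it doubly augmented.

doubly augmented fifth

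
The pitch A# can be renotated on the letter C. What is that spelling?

Cbb

A# is pitch class 10. The letter C alone is pitch class 0.
To reach pitch class 10 from C requires an offset of -2 semitones, i.e. double flat: Cbb.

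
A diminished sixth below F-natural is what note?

A#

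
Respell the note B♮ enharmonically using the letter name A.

A##

B is pitch class 11. The letter A alone is pitch class 9.
To reach pitch class 11 from A requires an offset of +2 semitones, i.e. double sharp: A##.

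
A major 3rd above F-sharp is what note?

A#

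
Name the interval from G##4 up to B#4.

minor third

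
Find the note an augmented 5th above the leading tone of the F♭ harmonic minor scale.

The leading tone of Fb harmonic minor is Eb.
An augmented fifth (8 semitones) above Eb lands on the letter B, giving B.

B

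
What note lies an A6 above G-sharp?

A sixth above G lands on the letter E.
An augmented sixth spans 10 semitones, so G# moves to pitch class 6. On the letter E that is E##.

E##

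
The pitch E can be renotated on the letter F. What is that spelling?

E is pitch class 4. The letter F alone is pitch class 5.
To reach pitch class 4 from F requires an offset of -1 semitone, i.e. flat: Fb.

Fb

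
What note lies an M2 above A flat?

Bb

A second above A lands on the letter B.
A major second spans 2 semitones, so Ab moves to pitch class 10. On the letter B that is Bb.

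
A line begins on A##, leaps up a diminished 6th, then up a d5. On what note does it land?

A diminished sixth up from A## is F# (letter F, 7 semitones up).
A diminished fifth up from F# is C (letter C, 6 semitones up).

C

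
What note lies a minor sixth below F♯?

A#

A sixth below F lands on the letter A.
A minor sixth spans 8 semitones, so F# moves to pitch class 10. On the letter A that is A#.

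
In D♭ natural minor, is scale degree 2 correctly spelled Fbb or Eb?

Each scale degree takes a distinct letter name. Degree 2 of a scale on D must use the letter E.
Eb and Fbb are enharmonically the same pitch, but only Eb uses the letter E, so it is the correct spelling here.

Eb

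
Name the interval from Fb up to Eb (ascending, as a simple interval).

major seventh

Counting letters F–G–A–B–C–D–E gives a seventh.
Fb→Eb = 11 semitones, exactly the major seventh.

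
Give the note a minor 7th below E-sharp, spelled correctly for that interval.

F##

E down a major seventh is F, so the target letter is F.
From E#, a minor seventh is 10 semitones down: F##.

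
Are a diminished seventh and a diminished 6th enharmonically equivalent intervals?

No

A diminished seventh spans 9 semitones; a diminished sixth spans 7.
The spans differ, so they are not enharmonic equivalents.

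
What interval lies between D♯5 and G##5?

augmented fourth

Counting letters D–E–F–G gives a fourth.
D#→G## = 6 semitones, 1 wider than the perfect fourth (5), so augmented.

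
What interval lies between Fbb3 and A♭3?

augmented third

Counting letters F–G–A gives a third.
Fbb→Ab = 5 semitones, 1 wider than the major third (4), so augmented.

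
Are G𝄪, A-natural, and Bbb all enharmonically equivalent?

Yes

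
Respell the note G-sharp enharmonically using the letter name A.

Ab

G# is pitch class 8. The letter A alone is pitch class 9.
To reach pitch class 8 from A requires an offset of -1 semitone, i.e. flat: Ab.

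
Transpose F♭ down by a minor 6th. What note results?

F down a major sixth is Ab, so the target letter is A.
From Fb, a minor sixth is 8 semitones down: Ab.

Ab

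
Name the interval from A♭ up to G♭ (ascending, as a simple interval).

minor seventh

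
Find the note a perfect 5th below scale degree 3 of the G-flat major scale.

Scale degree 3 of Gb major is Bb.
A perfect fifth (7 semitones) below Bb lands on the letter E, giving Eb.

Eb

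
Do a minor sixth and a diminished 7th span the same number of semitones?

No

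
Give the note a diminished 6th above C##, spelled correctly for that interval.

A sixth above C lands on the letter A.
A diminished sixth spans 7 semitones, so C## moves to pitch class 9. On the letter A that is A.

A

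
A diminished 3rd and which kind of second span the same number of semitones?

major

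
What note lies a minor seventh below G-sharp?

A seventh below G lands on the letter A.
A minor seventh spans 10 semitones, so G# moves to pitch class 10. On the letter A that is A#.

A#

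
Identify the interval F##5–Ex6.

Counting letters F–G–A–B–C–D–E gives a seventh.
F##→E## = 11 semitones, exactly the major seventh.

major seventh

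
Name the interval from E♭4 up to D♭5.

minor seventh

Counting letters E–F–G–A–B–C–D gives a seventh.
Eb→Db = 10 semitones, 1 narrower than the major seventh (11), so minor.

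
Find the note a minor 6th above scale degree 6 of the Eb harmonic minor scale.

Abb

Scale degree 6 of Eb harmonic minor is Cb.
A minor sixth (8 semitones) above Cb lands on the letter A, giving Abb.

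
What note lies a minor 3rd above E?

G

A third above E lands on the letter G.
A minor third spans 3 semitones, so E moves to pitch class 7. On the letter G that is G.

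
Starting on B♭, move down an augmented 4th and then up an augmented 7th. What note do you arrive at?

An augmented fourth down from Bb is Fb (letter F, 6 semitones down).
An augmented seventh up from Fb is E (letter E, 12 semitones up).

E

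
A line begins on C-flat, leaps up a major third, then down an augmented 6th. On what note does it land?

Gbb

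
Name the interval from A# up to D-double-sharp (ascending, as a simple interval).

Counting letters A–B–C–D gives a fourth.
A#→D## = 6 semitones, 1 wider than the perfect fourth (5), so augmented.

augmented fourth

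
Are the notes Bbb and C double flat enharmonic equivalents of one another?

No

Two spellings are enharmonically equivalent only if they share a pitch class.
Here Bbb → 9, Cbb → 10; 9 ≠ 10, so they are not.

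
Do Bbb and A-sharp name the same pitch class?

No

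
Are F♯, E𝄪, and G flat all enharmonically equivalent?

F# = pitch class 6 and E## = pitch class 6 and Gb = pitch class 6 — the same pitch class, so they are enharmonic equivalents.

Yes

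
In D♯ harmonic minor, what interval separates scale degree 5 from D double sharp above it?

augmented fourth

Scale degree 5 of D# harmonic minor is A#.
A# up to D##: letters A→D make it a fourth; 6 semitones makes it augmented.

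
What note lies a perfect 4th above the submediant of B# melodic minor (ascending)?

The submediant of B# melodic minor (ascending) is G##.
A perfect fourth (5 semitones) above G## lands on the letter C, giving C##.

C##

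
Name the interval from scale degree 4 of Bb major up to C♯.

augmented sixth

Scale degree 4 of Bb major is Eb.
Eb up to C#: letters E→C make it a sixth; 10 semitones makes it augmented.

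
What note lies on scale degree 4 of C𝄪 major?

The C## major scale runs C## D## E## F## G## A## B##.
Degree 4 is F##.

F##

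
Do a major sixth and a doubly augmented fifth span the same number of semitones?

Yes

A major sixth spans 9 semitones; a doubly augmented fifth spans 9.
They are enharmonically equivalent.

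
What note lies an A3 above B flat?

D#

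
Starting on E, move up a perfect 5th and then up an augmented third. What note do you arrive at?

A perfect fifth up from E is B (letter B, 7 semitones up).
An augmented third up from B is D## (letter D, 5 semitones up).

D##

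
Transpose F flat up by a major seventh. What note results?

F up a major seventh is E, so the target letter is E.
From Fb, a major seventh is 11 semitones up: Eb.

Eb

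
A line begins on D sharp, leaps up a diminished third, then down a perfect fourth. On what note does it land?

A diminished third up from D# is F (letter F, 2 semitones up).
A perfect fourth down from F is C (letter C, 5 semitones down).

C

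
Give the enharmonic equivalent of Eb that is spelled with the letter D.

Eb is pitch class 3. The letter D alone is pitch class 2.
To reach pitch class 3 from D requires an offset of +1 semitone, i.e. sharp: D#.

D#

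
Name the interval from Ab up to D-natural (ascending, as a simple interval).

Counting letters A–B–C–D gives a fourth.
Ab→D = 6 semitones, 1 wider than the perfect fourth (5), so augmented.

augmented fourth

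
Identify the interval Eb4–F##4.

doubly augmented second

Counting letters E–F gives a second.
Eb→F## = 4 semitones, 2 wider than the major second (2), so doubly augmented.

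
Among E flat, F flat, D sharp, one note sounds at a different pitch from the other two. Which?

In 12-tone equal temperament, enharmonic equivalents share a pitch class. Eb is pitch class 3; Fb is pitch class 4; D# is pitch class 3.
Eb and D# share pitch class 3, while Fb is pitch class 4.

Fb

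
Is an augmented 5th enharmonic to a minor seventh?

An augmented fifth spans 8 semitones; a minor seventh spans 10.
The spans differ, so they are not enharmonic equivalents.

No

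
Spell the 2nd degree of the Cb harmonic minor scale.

Degree 2 takes the letter 1 step above C, which is D.
In harmonic minor, degree 2 sits 2 semitones above the tonic. Cb + 2 semitones is pitch class 1, spelled on D as Db.

Db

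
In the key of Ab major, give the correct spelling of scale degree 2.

Degree 2 takes the letter 1 step above A, which is B.
In major, degree 2 sits 2 semitones above the tonic. Ab + 2 semitones is pitch class 10, spelled on B as Bb.

Bb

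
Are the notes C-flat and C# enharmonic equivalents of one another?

No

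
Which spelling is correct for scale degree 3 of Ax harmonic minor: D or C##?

C##

Each scale degree takes a distinct letter name. Degree 3 of a scale on A must use the letter C.
C## and D are enharmonically the same pitch, but only C## uses the letter C, so it is the correct spelling here.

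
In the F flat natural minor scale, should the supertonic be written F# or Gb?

Each scale degree takes a distinct letter name. Degree 2 of a scale on F must use the letter G.
Gb and F# are enharmonically the same pitch, but only Gb uses the letter G, so it is the correct spelling here.

Gb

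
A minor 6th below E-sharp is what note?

G##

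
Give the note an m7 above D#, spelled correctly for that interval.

C#

D up a major seventh is C#, so the target letter is C.
From D#, a minor seventh is 10 semitones up: C#.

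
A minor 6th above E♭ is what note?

A sixth above E lands on the letter C.
A minor sixth spans 8 semitones, so Eb moves to pitch class 11. On the letter C that is Cb.

Cb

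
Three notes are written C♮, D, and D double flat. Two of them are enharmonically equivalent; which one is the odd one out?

In 12-tone equal temperament, enharmonic equivalents share a pitch class. C is pitch class 0; D is pitch class 2; Dbb is pitch class 0.
C and Dbb share pitch class 0, while D is pitch class 2.

D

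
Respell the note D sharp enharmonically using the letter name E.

Eb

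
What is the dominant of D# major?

A#

Degree 5 takes the letter 4 steps above D, which is A.
In major, degree 5 sits 7 semitones above the tonic. D# + 7 semitones is pitch class 10, spelled on A as A#.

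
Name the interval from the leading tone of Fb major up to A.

augmented fourth

The leading tone of Fb major is Eb.
Eb up to A: letters E→A make it a fourth; 6 semitones makes it augmented.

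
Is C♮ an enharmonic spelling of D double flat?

Yes

C = pitch class 0 and Dbb = pitch class 0 — the same pitch class, so they are enharmonic equivalents.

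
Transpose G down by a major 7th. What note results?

Ab

A seventh below G lands on the letter A.
A major seventh spans 11 semitones, so G moves to pitch class 8. On the letter A that is Ab.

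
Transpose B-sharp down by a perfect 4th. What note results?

F##

B down a perfect fourth is F#, so the target letter is F.
From B#, a perfect fourth is 5 semitones down: F##.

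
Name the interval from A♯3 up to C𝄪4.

The letter names run A→C, a span of 2 letter steps, so the interval is some kind of third.
A# to C## is 4 semitones. A major third is 4, so 4 makes it major.

major third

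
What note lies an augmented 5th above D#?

A##

D up a perfect fifth is A, so the target letter is A.
From D#, an augmented fifth is 8 semitones up: A##.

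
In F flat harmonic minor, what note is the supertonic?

Degree 2 takes the letter 1 step above F, which is G.
In harmonic minor, degree 2 sits 2 semitones above the tonic. Fb + 2 semitones is pitch class 6, spelled on G as Gb.

Gb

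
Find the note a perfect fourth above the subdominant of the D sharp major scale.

The subdominant of D# major is G#.
A perfect fourth (5 semitones) above G# lands on the letter C, giving C#.

C#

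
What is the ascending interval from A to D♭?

diminished fourth

The letter names run A→D, a span of 3 letter steps, so the interval is some kind of fourth.
A to Db is 4 semitones. A perfect fourth is 5, so 4 makes it diminished.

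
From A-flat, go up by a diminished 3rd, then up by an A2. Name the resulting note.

A diminished third up from Ab is Cbb (letter C, 2 semitones up).
An augmented second up from Cbb is Db (letter D, 3 semitones up).

Db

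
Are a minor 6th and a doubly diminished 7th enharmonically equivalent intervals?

Yes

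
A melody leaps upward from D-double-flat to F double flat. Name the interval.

minor third

Counting letters D–E–F gives a third.
Dbb→Fbb = 3 semitones, 1 narrower than the major third (4), so minor.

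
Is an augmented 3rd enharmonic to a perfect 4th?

Yes

An augmented third spans 5 semitones; a perfect fourth spans 5.
They are enharmonically equivalent.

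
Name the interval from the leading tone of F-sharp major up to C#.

The leading tone of F# major is E#.
E# up to C#: letters E→C make it a sixth; 8 semitones makes it minor.

minor sixth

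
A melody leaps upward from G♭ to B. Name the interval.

Counting letters G–A–B gives a third.
Gb→B = 5 semitones, 1 wider than the major third (4), so augmented.

augmented third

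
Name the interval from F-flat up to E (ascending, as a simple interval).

augmented seventh

The letter names run F→E, a span of 6 letter steps, so the interval is some kind of seventh.
Fb to E is 12 semitones. A major seventh is 11, so 12 makes it augmented.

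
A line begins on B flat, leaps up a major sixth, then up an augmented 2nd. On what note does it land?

A#

A major sixth up from Bb is G (letter G, 9 semitones up).
An augmented second up from G is A# (letter A, 3 semitones up).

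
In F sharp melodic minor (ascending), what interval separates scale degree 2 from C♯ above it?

Scale degree 2 of F# melodic minor (ascending) is G#.
G# up to C#: letters G→C make it a fourth; 5 semitones makes it perfect.

perfect fourth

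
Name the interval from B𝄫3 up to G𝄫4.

Counting letters B–C–D–E–F–G gives a sixth.
Bbb→Gbb = 8 semitones, 1 narrower than the major sixth (9), so minor.

minor sixth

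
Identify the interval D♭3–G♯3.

Counting letters D–E–F–G gives a fourth.
Db→G# = 7 semitones, 2 wider than the perfect fourth (5), so doubly augmented.

doubly augmented fourth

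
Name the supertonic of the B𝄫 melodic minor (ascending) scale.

Degree 2 takes the letter 1 step above B, which is C.
In melodic minor (ascending), degree 2 sits 2 semitones above the tonic. Bbb + 2 semitones is pitch class 11, spelled on C as Cb.

Cb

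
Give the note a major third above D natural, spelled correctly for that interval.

F#

D up a major third is F#, so the target letter is F.
From D, a major third is 4 semitones up: F#.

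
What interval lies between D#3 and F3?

Counting letters D–E–F gives a third.
D#→F = 2 semitones, 2 narrower than the major third (4), so diminished.

diminished third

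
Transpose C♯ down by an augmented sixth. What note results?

Eb

C down a major sixth is Eb, so the target letter is E.
From C#, an augmented sixth is 10 semitones down: Eb.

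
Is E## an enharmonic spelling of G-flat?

Yes

E## = pitch class 6 and Gb = pitch class 6 — the same pitch class, so they are enharmonic equivalents.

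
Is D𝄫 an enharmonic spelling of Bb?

Two spellings are enharmonically equivalent only if they share a pitch class.
Here Dbb → 0, Bb → 10; 0 ≠ 10, so they are not.

No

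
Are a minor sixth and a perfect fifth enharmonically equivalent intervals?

No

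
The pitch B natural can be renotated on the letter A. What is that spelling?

A##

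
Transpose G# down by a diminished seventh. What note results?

G down a major seventh is Ab, so the target letter is A.
From G#, a diminished seventh is 9 semitones down: A##.

A##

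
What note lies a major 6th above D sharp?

B#

A sixth above D lands on the letter B.
A major sixth spans 9 semitones, so D# moves to pitch class 0. On the letter B that is B#.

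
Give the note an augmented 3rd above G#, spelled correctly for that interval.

B##

G up a major third is B, so the target letter is B.
From G#, an augmented third is 5 semitones up: B##.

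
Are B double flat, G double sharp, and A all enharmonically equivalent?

Yes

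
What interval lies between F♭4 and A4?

augmented third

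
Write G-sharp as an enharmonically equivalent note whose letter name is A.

Ab

G# is pitch class 8. The letter A alone is pitch class 9.
To reach pitch class 8 from A requires an offset of -1 semitone, i.e. flat: Ab.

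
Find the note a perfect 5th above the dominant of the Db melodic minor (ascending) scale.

The dominant of Db melodic minor (ascending) is Ab.
A perfect fifth (7 semitones) above Ab lands on the letter E, giving Eb.

Eb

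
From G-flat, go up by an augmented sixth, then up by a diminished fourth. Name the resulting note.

An augmented sixth up from Gb is E (letter E, 10 semitones up).
A diminished fourth up from E is Ab (letter A, 4 semitones up).

Ab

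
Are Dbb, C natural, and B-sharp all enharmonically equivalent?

Dbb = pitch class 0 and C = pitch class 0 and B# = pitch class 0 — the same pitch class, so they are enharmonic equivalents.

Yes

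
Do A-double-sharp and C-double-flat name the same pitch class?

No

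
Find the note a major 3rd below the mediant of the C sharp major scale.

The mediant of C# major is E#.
A major third (4 semitones) below E# lands on the letter C, giving C#.

C#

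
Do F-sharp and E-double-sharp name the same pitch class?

Yes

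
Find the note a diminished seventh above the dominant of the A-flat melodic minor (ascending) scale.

The dominant of Ab melodic minor (ascending) is Eb.
A diminished seventh (9 semitones) above Eb lands on the letter D, giving Dbb.

Dbb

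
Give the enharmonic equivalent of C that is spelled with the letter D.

Dbb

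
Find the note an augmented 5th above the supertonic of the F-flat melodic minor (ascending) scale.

The supertonic of Fb melodic minor (ascending) is Gb.
An augmented fifth (8 semitones) above Gb lands on the letter D, giving D.

D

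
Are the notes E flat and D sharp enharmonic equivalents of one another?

Yes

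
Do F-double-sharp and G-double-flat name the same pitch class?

No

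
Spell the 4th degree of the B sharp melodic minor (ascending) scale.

E#

The B# melodic minor (ascending) scale runs B# C## D# E# F## G## A##.
Degree 4 is E#.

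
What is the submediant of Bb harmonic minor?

Gb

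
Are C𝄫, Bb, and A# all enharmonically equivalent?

Yes

Cbb is pitch class 10; Bb is pitch class 10; A# is pitch class 10.
All spellings map to pitch class 10, so they are enharmonically equivalent.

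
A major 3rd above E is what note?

A third above E lands on the letter G.
A major third spans 4 semitones, so E moves to pitch class 8. On the letter G that is G#.

G#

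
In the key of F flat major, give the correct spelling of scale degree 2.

Gb

The Fb major scale runs Fb Gb Ab Bbb Cb Db Eb.
Degree 2 is Gb.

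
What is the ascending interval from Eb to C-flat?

The letter names run E→C, a span of 5 letter steps, so the interval is some kind of sixth.
Eb to Cb is 8 semitones. A major sixth is 9, so 8 makes it minor.

minor sixth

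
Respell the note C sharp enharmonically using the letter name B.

B##

Plain B sits 2 semitones below C#, so on the letter B the same pitch needs a double sharp: B##.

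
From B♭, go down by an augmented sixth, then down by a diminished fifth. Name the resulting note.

Gb

An augmented sixth down from Bb is Dbb (letter D, 10 semitones down).
A diminished fifth down from Dbb is Gb (letter G, 6 semitones down).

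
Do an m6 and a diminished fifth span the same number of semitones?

A minor sixth spans 8 semitones; a diminished fifth spans 6.
The spans differ, so they are not enharmonic equivalents.

No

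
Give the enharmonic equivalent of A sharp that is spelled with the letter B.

Plain B sits 1 semitone above A#, so on the letter B the same pitch needs a flat: Bb.

Bb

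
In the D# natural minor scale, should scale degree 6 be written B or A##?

Each scale degree takes a distinct letter name. Degree 6 of a scale on D must use the letter B.
B and A## are enharmonically the same pitch, but only B uses the letter B, so it is the correct spelling here.

B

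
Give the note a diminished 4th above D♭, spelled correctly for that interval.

D up a perfect fourth is G, so the target letter is G.
From Db, a diminished fourth is 4 semitones up: Gbb.

Gbb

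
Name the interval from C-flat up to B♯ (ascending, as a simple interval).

Counting letters C–D–E–F–G–A–B gives a seventh.
Cb→B# = 13 semitones, 2 wider than the major seventh (11), so doubly augmented.

doubly augmented seventh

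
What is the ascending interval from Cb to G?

augmented fifth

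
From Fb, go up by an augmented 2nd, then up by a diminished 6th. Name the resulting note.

Ebb

An augmented second up from Fb is G (letter G, 3 semitones up).
A diminished sixth up from G is Ebb (letter E, 7 semitones up).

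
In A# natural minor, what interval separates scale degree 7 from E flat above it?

Scale degree 7 of A# natural minor is G#.
G# up to Eb: letters G→E make it a sixth; 7 semitones makes it diminished.

diminished sixth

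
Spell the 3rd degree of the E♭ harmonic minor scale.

The Eb harmonic minor scale runs Eb F Gb Ab Bb Cb D.
Degree 3 is Gb.

Gb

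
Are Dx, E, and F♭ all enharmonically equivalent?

D## = pitch class 4 and E = pitch class 4 and Fb = pitch class 4 — the same pitch class, so they are enharmonic equivalents.

Yes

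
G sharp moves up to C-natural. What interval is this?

diminished fourth

The letter names run G→C, a span of 3 letter steps, so the interval is some kind of fourth.
G# to C is 4 semitones. A perfect fourth is 5, so 4 makes it diminished.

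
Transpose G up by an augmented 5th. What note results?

D#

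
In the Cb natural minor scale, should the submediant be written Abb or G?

Abb

Each scale degree takes a distinct letter name. Degree 6 of a scale on C must use the letter A.
Abb and G are enharmonically the same pitch, but only Abb uses the letter A, so it is the correct spelling here.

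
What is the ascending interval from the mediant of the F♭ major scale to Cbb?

The mediant of Fb major is Ab.
Ab up to Cbb: letters A→C make it a third; 2 semitones makes it diminished.

diminished third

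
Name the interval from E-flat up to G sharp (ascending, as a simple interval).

augmented third

Counting letters E–F–G gives a third.
Eb→G# = 5 semitones, 1 wider than the major third (4), so augmented.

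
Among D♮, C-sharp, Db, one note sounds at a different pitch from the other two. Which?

D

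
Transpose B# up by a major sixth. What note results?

G##

B up a major sixth is G#, so the target letter is G.
From B#, a major sixth is 9 semitones up: G##.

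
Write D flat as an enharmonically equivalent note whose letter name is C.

Plain C sits 1 semitone below Db, so on the letter C the same pitch needs a sharp: C#.

C#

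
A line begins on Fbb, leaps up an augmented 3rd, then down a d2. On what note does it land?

An augmented third up from Fbb is Ab (letter A, 5 semitones up).
A diminished second down from Ab is G# (letter G, 0 semitones down).

G#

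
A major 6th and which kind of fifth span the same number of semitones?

A major sixth spans 9 semitones.
A fifth spanning 9 semitones is doubly augmented (the perfect fifth is 7).

doubly augmented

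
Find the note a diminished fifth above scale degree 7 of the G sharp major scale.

C#

Scale degree 7 of G# major is F##.
A diminished fifth (6 semitones) above F## lands on the letter C, giving C#.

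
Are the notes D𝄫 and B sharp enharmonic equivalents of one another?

Dbb = pitch class 0 and B# = pitch class 0 — the same pitch class, so they are enharmonic equivalents.

Yes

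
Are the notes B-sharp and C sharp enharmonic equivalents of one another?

B# is pitch class 0; C# is pitch class 1.
The pitch classes differ (0 vs. 1), so they are not enharmonic equivalents.

No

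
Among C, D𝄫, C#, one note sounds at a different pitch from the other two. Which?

In 12-tone equal temperament, enharmonic equivalents share a pitch class. C is pitch class 0; Dbb is pitch class 0; C# is pitch class 1.
C and Dbb share pitch class 0, while C# is pitch class 1.

C#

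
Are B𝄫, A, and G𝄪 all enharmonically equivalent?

Bbb is pitch class 9; A is pitch class 9; G## is pitch class 9.
All spellings map to pitch class 9, so they are enharmonically equivalent.

Yes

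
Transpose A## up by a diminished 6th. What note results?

A up a major sixth is F#, so the target letter is F.
From A##, a diminished sixth is 7 semitones up: F#.

F#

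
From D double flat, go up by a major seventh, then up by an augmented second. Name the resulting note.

D

A major seventh up from Dbb is Cb (letter C, 11 semitones up).
An augmented second up from Cb is D (letter D, 3 semitones up).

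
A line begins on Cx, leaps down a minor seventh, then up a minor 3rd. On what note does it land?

A minor seventh down from C## is D## (letter D, 10 semitones down).
A minor third up from D## is F## (letter F, 3 semitones up).

F##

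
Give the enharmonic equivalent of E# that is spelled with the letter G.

Gbb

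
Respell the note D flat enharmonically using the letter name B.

B##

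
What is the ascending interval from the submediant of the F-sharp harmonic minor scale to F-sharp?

The submediant of F# harmonic minor is D.
D up to F#: letters D→F make it a third; 4 semitones makes it major.

major third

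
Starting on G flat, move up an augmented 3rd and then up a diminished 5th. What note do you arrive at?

F

An augmented third up from Gb is B (letter B, 5 semitones up).
A diminished fifth up from B is F (letter F, 6 semitones up).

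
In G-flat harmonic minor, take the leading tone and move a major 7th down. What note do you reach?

The leading tone of Gb harmonic minor is F.
A major seventh (11 semitones) below F lands on the letter G, giving Gb.

Gb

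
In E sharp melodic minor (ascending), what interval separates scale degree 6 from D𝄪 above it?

major second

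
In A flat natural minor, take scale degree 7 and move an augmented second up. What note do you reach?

Scale degree 7 of Ab natural minor is Gb.
An augmented second (3 semitones) above Gb lands on the letter A, giving A.

A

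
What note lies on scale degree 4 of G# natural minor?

C#

The G# natural minor scale runs G# A# B C# D# E F#.
Degree 4 is C#.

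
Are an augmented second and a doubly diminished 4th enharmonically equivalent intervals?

Yes

An augmented second spans 3 semitones; a doubly diminished fourth spans 3.
They are enharmonically equivalent.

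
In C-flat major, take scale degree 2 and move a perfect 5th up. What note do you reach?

Ab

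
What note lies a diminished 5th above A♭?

Ebb

A up a perfect fifth is E, so the target letter is E.
From Ab, a diminished fifth is 6 semitones up: Ebb.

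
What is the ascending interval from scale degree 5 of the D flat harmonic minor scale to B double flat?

minor second

Scale degree 5 of Db harmonic minor is Ab.
Ab up to Bbb: letters A→B make it a second; 1 semitone makes it minor.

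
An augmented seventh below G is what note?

Abb

G down a major seventh is Ab, so the target letter is A.
From G, an augmented seventh is 12 semitones down: Abb.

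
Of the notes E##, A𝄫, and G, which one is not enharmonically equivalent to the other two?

E##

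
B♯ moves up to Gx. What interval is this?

major sixth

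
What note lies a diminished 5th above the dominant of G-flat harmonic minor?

The dominant of Gb harmonic minor is Db.
A diminished fifth (6 semitones) above Db lands on the letter A, giving Abb.

Abb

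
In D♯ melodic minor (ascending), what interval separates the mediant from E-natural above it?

minor seventh

The mediant of D# melodic minor (ascending) is F#.
F# up to E: letters F→E make it a seventh; 10 semitones makes it minor.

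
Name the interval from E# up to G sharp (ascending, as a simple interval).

Counting letters E–F–G gives a third.
E#→G# = 3 semitones, 1 narrower than the major third (4), so minor.

minor third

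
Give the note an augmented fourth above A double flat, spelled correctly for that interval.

A fourth above A lands on the letter D.
An augmented fourth spans 6 semitones, so Abb moves to pitch class 1. On the letter D that is Db.

Db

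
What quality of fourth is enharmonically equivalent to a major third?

A major third spans 4 semitones.
A fourth spanning 4 semitones is diminished (the perfect fourth is 5).

diminished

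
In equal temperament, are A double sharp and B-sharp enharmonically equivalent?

A## is pitch class 11; B# is pitch class 0.
The pitch classes differ (11 vs. 0), so they are not enharmonic equivalents.

No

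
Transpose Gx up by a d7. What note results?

A seventh above G lands on the letter F.
A diminished seventh spans 9 semitones, so G## moves to pitch class 6. On the letter F that is F#.

F#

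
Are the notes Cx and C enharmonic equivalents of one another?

Two spellings are enharmonically equivalent only if they share a pitch class.
Here C## → 2, C → 0; 0 ≠ 2, so they are not.

No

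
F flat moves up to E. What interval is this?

augmented seventh

The letter names run F→E, a span of 6 letter steps, so the interval is some kind of seventh.
Fb to E is 12 semitones. A major seventh is 11, so 12 makes it augmented.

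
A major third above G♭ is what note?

A third above G lands on the letter B.
A major third spans 4 semitones, so Gb moves to pitch class 10. On the letter B that is Bb.

Bb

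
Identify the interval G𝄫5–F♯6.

Counting letters G–A–B–C–D–E–F gives a seventh.
Gbb→F# = 13 semitones, 2 wider than the major seventh (11), so doubly augmented.

doubly augmented seventh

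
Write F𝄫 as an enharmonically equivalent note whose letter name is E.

Eb

Plain E sits 1 semitone above Fbb, so on the letter E the same pitch needs a flat: Eb.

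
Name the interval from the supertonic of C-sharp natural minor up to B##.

The supertonic of C# natural minor is D#.
D# up to B##: letters D→B make it a sixth; 10 semitones makes it augmented.

augmented sixth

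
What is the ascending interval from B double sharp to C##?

Counting letters B–C gives a second.
B##→C## = 1 semitone, 1 narrower than the major second (2), so minor.

minor second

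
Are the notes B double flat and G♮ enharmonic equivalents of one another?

No

Bbb is pitch class 9; G is pitch class 7.
The pitch classes differ (9 vs. 7), so they are not enharmonic equivalents.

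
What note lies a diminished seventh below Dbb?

D down a major seventh is Eb, so the target letter is E.
From Dbb, a diminished seventh is 9 semitones down: Eb.

Eb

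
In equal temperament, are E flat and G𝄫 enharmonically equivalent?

No

Two spellings are enharmonically equivalent only if they share a pitch class.
Here Eb → 3, Gbb → 5; 3 ≠ 5, so they are not.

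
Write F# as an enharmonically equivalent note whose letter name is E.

E##

F# is pitch class 6. The letter E alone is pitch class 4.
To reach pitch class 6 from E requires an offset of +2 semitones, i.e. double sharp: E##.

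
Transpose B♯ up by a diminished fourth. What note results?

E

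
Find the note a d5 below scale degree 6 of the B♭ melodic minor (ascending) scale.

Scale degree 6 of Bb melodic minor (ascending) is G.
A diminished fifth (6 semitones) below G lands on the letter C, giving C#.

C#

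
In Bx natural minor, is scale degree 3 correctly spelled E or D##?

D##

Each scale degree takes a distinct letter name. Degree 3 of a scale on B must use the letter D.
D## and E are enharmonically the same pitch, but only D## uses the letter D, so it is the correct spelling here.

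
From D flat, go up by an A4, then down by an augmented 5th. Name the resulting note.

An augmented fourth up from Db is G (letter G, 6 semitones up).
An augmented fifth down from G is Cb (letter C, 8 semitones down).

Cb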